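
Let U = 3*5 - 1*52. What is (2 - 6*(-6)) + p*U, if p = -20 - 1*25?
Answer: 1703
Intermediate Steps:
U = -37 (U = 15 - 52 = -37)
p = -45 (p = -20 - 25 = -45)
(2 - 6*(-6)) + p*U = (2 - 6*(-6)) - 45*(-37) = (2 + 36) + 1665 = 38 + 1665 = 1703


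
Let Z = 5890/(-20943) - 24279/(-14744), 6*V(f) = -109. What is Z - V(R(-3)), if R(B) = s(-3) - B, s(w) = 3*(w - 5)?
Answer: 6031201525/308783592 ≈ 19.532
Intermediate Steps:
s(w) = -15 + 3*w (s(w) = 3*(-5 + w) = -15 + 3*w)
R(B) = -24 - B (R(B) = (-15 + 3*(-3)) - B = (-15 - 9) - B = -24 - B)
V(f) = -109/6 (V(f) = (⅙)*(-109) = -109/6)
Z = 421632937/308783592 (Z = 5890*(-1/20943) - 24279*(-1/14744) = -5890/20943 + 24279/14744 = 421632937/308783592 ≈ 1.3655)
Z - V(R(-3)) = 421632937/308783592 - 1*(-109/6) = 421632937/308783592 + 109/6 = 6031201525/308783592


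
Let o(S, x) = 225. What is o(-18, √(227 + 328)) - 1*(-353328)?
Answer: 353553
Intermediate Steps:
o(-18, √(227 + 328)) - 1*(-353328) = 225 - 1*(-353328) = 225 + 353328 = 353553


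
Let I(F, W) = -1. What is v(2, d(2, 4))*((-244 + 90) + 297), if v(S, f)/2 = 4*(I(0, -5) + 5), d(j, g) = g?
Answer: 4576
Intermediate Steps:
v(S, f) = 32 (v(S, f) = 2*(4*(-1 + 5)) = 2*(4*4) = 2*16 = 32)
v(2, d(2, 4))*((-244 + 90) + 297) = 32*((-244 + 90) + 297) = 32*(-154 + 297) = 32*143 = 4576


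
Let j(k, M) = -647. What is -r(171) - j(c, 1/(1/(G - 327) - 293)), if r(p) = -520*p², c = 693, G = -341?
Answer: 15205967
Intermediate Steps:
-r(171) - j(c, 1/(1/(G - 327) - 293)) = -(-520)*171² - 1*(-647) = -(-520)*29241 + 647 = -1*(-15205320) + 647 = 15205320 + 647 = 15205967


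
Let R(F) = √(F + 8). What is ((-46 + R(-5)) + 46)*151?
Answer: 151*√3 ≈ 261.54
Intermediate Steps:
R(F) = √(8 + F)
((-46 + R(-5)) + 46)*151 = ((-46 + √(8 - 5)) + 46)*151 = ((-46 + √3) + 46)*151 = √3*151 = 151*√3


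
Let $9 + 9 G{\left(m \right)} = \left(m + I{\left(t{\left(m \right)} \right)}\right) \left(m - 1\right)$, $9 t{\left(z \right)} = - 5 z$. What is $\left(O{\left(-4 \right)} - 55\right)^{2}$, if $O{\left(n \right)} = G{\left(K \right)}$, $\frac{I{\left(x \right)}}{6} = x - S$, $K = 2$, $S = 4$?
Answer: $\frac{2553604}{729} \approx 3502.9$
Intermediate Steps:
$t{\left(z \right)} = - \frac{5 z}{9}$ ($t{\left(z \right)} = \frac{\left(-5\right) z}{9} = - \frac{5 z}{9}$)
$I{\left(x \right)} = -24 + 6 x$ ($I{\left(x \right)} = 6 \left(x - 4\right) = 6 \left(-4 + x\right) = -24 + 6 x$)
$G{\left(m \right)} = -1 + \frac{\left(-1 + m\right) \left(-24 - \frac{7 m}{3}\right)}{9}$ ($G{\left(m \right)} = -1 + \frac{\left(m + \left(-24 + 6 \left(- \frac{5 m}{9}\right)\right)\right) \left(m - 1\right)}{9} = -1 + \frac{\left(m - \left(24 + \frac{10 m}{3}\right)\right) \left(-1 + m\right)}{9} = -1 + \frac{\left(-24 - \frac{7 m}{3}\right) \left(-1 + m\right)}{9} = -1 + \frac{\left(-1 + m\right) \left(-24 - \frac{7 m}{3}\right)}{9}$)
$O{\left(n \right)} = - \frac{113}{27}$ ($O{\left(n \right)} = \frac{5}{3} - \frac{130}{27} - \frac{7 \cdot 2^{2}}{27} = \frac{5}{3} - \frac{130}{27} - \frac{28}{27} = - \frac{113}{27}$)
$\left(O{\left(-4 \right)} - 55\right)^{2} = \left(- \frac{113}{27} - 55\right)^{2} = \left(- \frac{1598}{27}\right)^{2} = \frac{2553604}{729}$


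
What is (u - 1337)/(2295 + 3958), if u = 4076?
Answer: 2739/6253 ≈ 0.43803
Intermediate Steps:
(u - 1337)/(2295 + 3958) = (4076 - 1337)/(2295 + 3958) = 2739/6253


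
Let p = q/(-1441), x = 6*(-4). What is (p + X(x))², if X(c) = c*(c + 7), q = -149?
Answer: 345834557929/2076481 ≈ 1.6655e+5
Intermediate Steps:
x = -24
p = 149/1441 (p = -149/(-1441) = -149*(-1/1441) = 149/1441 ≈ 0.10340)
X(c) = c*(7 + c)
(p + X(x))² = (149/1441 - 24*(7 - 24))² = (149/1441 - 24*(-17))² = (149/1441 + 408)² = (588077/1441)² = 345834557929/2076481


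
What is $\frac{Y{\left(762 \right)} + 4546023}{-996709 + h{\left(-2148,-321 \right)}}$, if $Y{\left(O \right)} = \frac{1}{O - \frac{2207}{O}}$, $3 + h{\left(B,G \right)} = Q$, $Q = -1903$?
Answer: $- \frac{2629587906813}{577635864755} \approx -4.5523$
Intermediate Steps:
$h{\left(B,G \right)} = -1906$ ($h{\left(B,G \right)} = -3 - 1903 = -1906$)
$\frac{Y{\left(762 \right)} + 4546023}{-996709 + h{\left(-2148,-321 \right)}} = \frac{\frac{762}{-2207 + 762^{2}} + 4546023}{-996709 - 1906} = \frac{\frac{762}{-2207 + 580644} + 4546023}{-998615} = \left(\frac{762}{578437} + 4546023\right) \left(- \frac{1}{998615}\right) = \frac{2629587906813}{578437} \left(- \frac{1}{998615}\right) = - \frac{2629587906813}{577635864755}$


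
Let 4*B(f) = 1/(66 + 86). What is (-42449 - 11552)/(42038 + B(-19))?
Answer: -32832608/25559105 ≈ -1.2846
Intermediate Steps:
B(f) = 1/608 (B(f) = 1/(4*(66 + 86)) = (¼)/152 = (¼)*(1/152) = 1/608)
(-42449 - 11552)/(42038 + B(-19)) = (-42449 - 11552)/(42038 + 1/608) = -54001/25559105/608 = -54001*608/25559105 = -32832608/25559105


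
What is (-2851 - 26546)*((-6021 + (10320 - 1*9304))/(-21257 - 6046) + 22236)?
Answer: -5949115112887/9101 ≈ -6.5368e+8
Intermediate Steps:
(-2851 - 26546)*((-6021 + (10320 - 1*9304))/(-21257 - 6046) + 22236) = -29397*((-6021 + (10320 - 9304))/(-27303) + 22236) = -29397*((-6021 + 1016)*(-1/27303) + 22236) = -29397*(-5005*(-1/27303) + 22236) = -29397*(5005/27303 + 22236) = -29397*607114513/27303 = -5949115112887/9101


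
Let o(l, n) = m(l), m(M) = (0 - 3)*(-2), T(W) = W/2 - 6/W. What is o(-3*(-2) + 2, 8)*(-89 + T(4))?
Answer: -531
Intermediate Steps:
T(W) = W/2 - 6/W (T(W) = W*(½) - 6/W = W/2 - 6/W)
m(M) = 6 (m(M) = -3*(-2) = 6)
o(l, n) = 6
o(-3*(-2) + 2, 8)*(-89 + T(4)) = 6*(-89 + ((½)*4 - 6/4)) = 6*(-89 + (2 - 6*¼)) = 6*(-89 + (2 - 3/2)) = 6*(-89 + ½) = 6*(-177/2) = -531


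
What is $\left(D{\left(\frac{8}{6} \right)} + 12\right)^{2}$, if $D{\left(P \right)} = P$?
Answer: $\frac{1600}{9} \approx 177.78$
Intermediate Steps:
$\left(D{\left(\frac{8}{6} \right)} + 12\right)^{2} = \left(\frac{8}{6} + 12\right)^{2} = \left(8 \cdot \frac{1}{6} + 12\right)^{2} = \left(\frac{4}{3} + 12\right)^{2} = \left(\frac{40}{3}\right)^{2} = \frac{1600}{9}$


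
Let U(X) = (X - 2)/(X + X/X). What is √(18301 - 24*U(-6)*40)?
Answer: √16765 ≈ 129.48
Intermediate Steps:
U(X) = (-2 + X)/(1 + X) (U(X) = (-2 + X)/(X + 1) = (-2 + X)/(1 + X))
√(18301 - 24*U(-6)*40) = √(18301 - 24*(-2 - 6)/(1 - 6)*40) = √(18301 - 24*(-8)/(-5)*40) = √(18301 - (-24)*(-8)/5*40) = √(18301 - 24*8/5*40) = √(18301 - 192/5*40) = √(18301 - 1536) = √16765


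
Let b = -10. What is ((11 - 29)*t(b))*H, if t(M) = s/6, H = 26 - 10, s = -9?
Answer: 432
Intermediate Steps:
H = 16
t(M) = -3/2 (t(M) = -9/6 = -9*⅙ = -3/2)
((11 - 29)*t(b))*H = ((11 - 29)*(-3/2))*16 = -18*(-3/2)*16 = 27*16 = 432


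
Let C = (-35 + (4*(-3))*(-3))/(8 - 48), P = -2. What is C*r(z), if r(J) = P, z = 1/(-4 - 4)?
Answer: 1/20 ≈ 0.050000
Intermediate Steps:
z = -⅛ (z = 1/(-8) = -⅛ ≈ -0.12500)
r(J) = -2
C = -1/40 (C = (-35 - 12*(-3))/(-40) = (-35 + 36)*(-1/40) = 1*(-1/40) = -1/40 ≈ -0.025000)
C*r(z) = -1/40*(-2) = 1/20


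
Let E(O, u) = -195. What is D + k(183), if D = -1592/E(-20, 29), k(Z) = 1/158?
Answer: 251731/30810 ≈ 8.1704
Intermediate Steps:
k(Z) = 1/158
D = 1592/195 (D = -1592/(-195) = -1592*(-1/195) = 1592/195 ≈ 8.1641)
D + k(183) = 1592/195 + 1/158 = 251731/30810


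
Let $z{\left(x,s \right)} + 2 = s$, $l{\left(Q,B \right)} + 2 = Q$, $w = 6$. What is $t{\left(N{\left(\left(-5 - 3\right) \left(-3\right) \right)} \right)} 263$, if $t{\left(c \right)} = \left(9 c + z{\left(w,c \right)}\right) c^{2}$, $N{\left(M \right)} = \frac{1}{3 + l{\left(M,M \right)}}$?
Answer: $- \frac{2104}{3125} \approx -0.67328$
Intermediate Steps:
$l{\left(Q,B \right)} = -2 + Q$
$z{\left(x,s \right)} = -2 + s$
$N{\left(M \right)} = \frac{1}{1 + M}$ ($N{\left(M \right)} = \frac{1}{3 + \left(-2 + M\right)} = \frac{1}{1 + M}$)
$t{\left(c \right)} = c^{2} \left(-2 + 10 c\right)$ ($t{\left(c \right)} = \left(9 c + \left(-2 + c\right)\right) c^{2} = \left(-2 + 10 c\right) c^{2} = c^{2} \left(-2 + 10 c\right)$)
$t{\left(N{\left(\left(-5 - 3\right) \left(-3\right) \right)} \right)} 263 = \left(\frac{1}{1 + \left(-5 - 3\right) \left(-3\right)}\right)^{2} \left(-2 + \frac{10}{1 + \left(-5 - 3\right) \left(-3\right)}\right) 263 = \left(\frac{1}{1 - -24}\right)^{2} \left(-2 + \frac{10}{1 - -24}\right) 263 = \left(\frac{1}{1 + 24}\right)^{2} \left(-2 + \frac{10}{1 + 24}\right) 263 = \left(\frac{1}{25}\right)^{2} \left(-2 + \frac{10}{25}\right) 263 = \frac{-2 + 10 \cdot \frac{1}{25}}{625} \cdot 263 = \frac{-2 + \frac{2}{5}}{625} \cdot 263 = \frac{1}{625} \left(- \frac{8}{5}\right) 263 = \left(- \frac{8}{3125}\right) 263 = - \frac{2104}{3125}$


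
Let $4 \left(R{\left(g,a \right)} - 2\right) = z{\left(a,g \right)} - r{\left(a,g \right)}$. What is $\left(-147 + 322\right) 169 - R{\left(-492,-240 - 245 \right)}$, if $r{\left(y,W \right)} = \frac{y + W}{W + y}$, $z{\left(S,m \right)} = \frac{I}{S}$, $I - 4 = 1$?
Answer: $\frac{5737211}{194} \approx 29573.0$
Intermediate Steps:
$I = 5$ ($I = 4 + 1 = 5$)
$z{\left(S,m \right)} = \frac{5}{S}$
$r{\left(y,W \right)} = 1$ ($r{\left(y,W \right)} = \frac{W + y}{W + y} = 1$)
$R{\left(g,a \right)} = \frac{7}{4} + \frac{5}{4 a}$ ($R{\left(g,a \right)} = 2 + \frac{\frac{5}{a} - 1}{4} = 2 + \frac{-1 + \frac{5}{a}}{4} = 2 - \left(\frac{1}{4} - \frac{5}{4 a}\right) = \frac{7}{4} + \frac{5}{4 a}$)
$\left(-147 + 322\right) 169 - R{\left(-492,-240 - 245 \right)} = \left(-147 + 322\right) 169 - \frac{5 + 7 \left(-240 - 245\right)}{4 \left(-240 - 245\right)} = 175 \cdot 169 - \frac{5 + 7 \left(-485\right)}{4 \left(-485\right)} = 29575 - \frac{1}{4} \left(- \frac{1}{485}\right) \left(5 - 3395\right) = 29575 - \frac{1}{4} \left(- \frac{1}{485}\right) \left(-3390\right) = 29575 - \frac{339}{194} = \frac{5737211}{194}$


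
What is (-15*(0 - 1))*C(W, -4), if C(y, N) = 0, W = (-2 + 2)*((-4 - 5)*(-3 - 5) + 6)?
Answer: 0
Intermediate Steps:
W = 0 (W = 0*(-9*(-8) + 6) = 0*(72 + 6) = 0*78 = 0)
(-15*(0 - 1))*C(W, -4) = -15*(0 - 1)*0 = -15*(-1)*0 = 15*0 = 0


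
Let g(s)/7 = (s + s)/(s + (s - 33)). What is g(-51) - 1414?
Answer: -63392/45 ≈ -1408.7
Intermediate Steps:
g(s) = 14*s/(-33 + 2*s) (g(s) = 7*((s + s)/(s + (s - 33))) = 7*((2*s)/(s + (-33 + s))) = 7*((2*s)/(-33 + 2*s)) = 7*(2*s/(-33 + 2*s)) = 14*s/(-33 + 2*s))
g(-51) - 1414 = 14*(-51)/(-33 + 2*(-51)) - 1414 = 14*(-51)/(-33 - 102) - 1414 = 14*(-51)/(-135) - 1414 = 14*(-51)*(-1/135) - 1414 = 238/45 - 1414 = -63392/45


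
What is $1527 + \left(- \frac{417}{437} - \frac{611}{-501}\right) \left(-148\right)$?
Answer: $\frac{325719479}{218937} \approx 1487.7$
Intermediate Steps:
$1527 + \left(- \frac{417}{437} - \frac{611}{-501}\right) \left(-148\right) = 1527 + \left(\left(-417\right) \frac{1}{437} - - \frac{611}{501}\right) \left(-148\right) = 1527 + \left(- \frac{417}{437} + \frac{611}{501}\right) \left(-148\right) = 1527 + \frac{58090}{218937} \left(-148\right) = 1527 - \frac{8597320}{218937} = \frac{325719479}{218937}$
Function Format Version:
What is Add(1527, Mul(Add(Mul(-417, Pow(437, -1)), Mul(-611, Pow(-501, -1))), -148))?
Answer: Rational(325719479, 218937) ≈ 1487.7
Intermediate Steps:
Add(1527, Mul(Add(Mul(-417, Pow(437, -1)), Mul(-611, Pow(-501, -1))), -148)) = Add(1527, Mul(Add(Mul(-417, Rational(1, 437)), Mul(-611, Rational(-1, 501))), -148)) = Add(1527, Mul(Add(Rational(-417, 437), Rational(611, 501)), -148)) = Add(1527, Mul(Rational(58090, 218937), -148)) = Add(1527, Rational(-8597320, 218937)) = Rational(325719479, 218937)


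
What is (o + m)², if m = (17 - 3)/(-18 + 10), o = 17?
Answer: 3721/16 ≈ 232.56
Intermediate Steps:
m = -7/4 (m = 14/(-8) = 14*(-⅛) = -7/4 ≈ -1.7500)
(o + m)² = (17 - 7/4)² = (61/4)² = 3721/16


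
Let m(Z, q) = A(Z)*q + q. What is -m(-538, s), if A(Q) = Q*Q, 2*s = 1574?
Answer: -227793215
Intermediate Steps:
s = 787 (s = (½)*1574 = 787)
A(Q) = Q²
m(Z, q) = q + q*Z² (m(Z, q) = Z²*q + q = q*Z² + q = q + q*Z²)
-m(-538, s) = -787*(1 + (-538)²) = -787*(1 + 289444) = -787*289445 = -1*227793215 = -227793215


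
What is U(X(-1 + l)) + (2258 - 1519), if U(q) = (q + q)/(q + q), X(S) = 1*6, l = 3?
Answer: 740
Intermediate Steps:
X(S) = 6
U(q) = 1 (U(q) = (2*q)/((2*q)) = (2*q)*(1/(2*q)) = 1)
U(X(-1 + l)) + (2258 - 1519) = 1 + (2258 - 1519) = 1 + 739 = 740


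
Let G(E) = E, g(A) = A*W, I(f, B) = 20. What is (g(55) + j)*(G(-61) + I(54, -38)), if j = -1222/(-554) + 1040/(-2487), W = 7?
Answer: -10924761272/688899 ≈ -15858.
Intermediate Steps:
g(A) = 7*A (g(A) = A*7 = 7*A)
j = 1231477/688899 (j = -1222*(-1/554) + 1040*(-1/2487) = 611/277 - 1040/2487 = 1231477/688899 ≈ 1.7876)
(g(55) + j)*(G(-61) + I(54, -38)) = (7*55 + 1231477/688899)*(-61 + 20) = (385 + 1231477/688899)*(-41) = (266457592/688899)*(-41) = -10924761272/688899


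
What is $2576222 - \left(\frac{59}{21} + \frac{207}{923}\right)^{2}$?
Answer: $\frac{967884922506542}{375700689} \approx 2.5762 \cdot 10^{6}$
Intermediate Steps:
$2576222 - \left(\frac{59}{21} + \frac{207}{923}\right)^{2} = 2576222 - \left(\frac{58804}{19383}\right)^{2} = 2576222 - \frac{3457910416}{375700689} = \frac{967884922506542}{375700689}$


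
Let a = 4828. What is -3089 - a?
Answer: -7917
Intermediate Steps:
-3089 - a = -3089 - 1*4828 = -3089 - 4828 = -7917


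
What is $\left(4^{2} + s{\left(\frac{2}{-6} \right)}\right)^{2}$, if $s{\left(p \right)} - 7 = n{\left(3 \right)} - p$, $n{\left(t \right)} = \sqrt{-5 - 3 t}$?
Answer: $\frac{4774}{9} + \frac{140 i \sqrt{14}}{3} \approx 530.44 + 174.61 i$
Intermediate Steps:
$s{\left(p \right)} = 7 - p + i \sqrt{14}$ ($s{\left(p \right)} = 7 - \left(p - \sqrt{-5 - 9}\right) = 7 - \left(p - i \sqrt{14}\right) = 7 - p + i \sqrt{14}$)
$\left(4^{2} + s{\left(\frac{2}{-6} \right)}\right)^{2} = \left(4^{2} + \left(7 - \frac{2}{-6} + i \sqrt{14}\right)\right)^{2} = \left(16 + \left(7 - 2 \left(- \frac{1}{6}\right) + i \sqrt{14}\right)\right)^{2} = \left(16 + \left(7 - - \frac{1}{3} + i \sqrt{14}\right)\right)^{2} = \left(16 + \left(7 + \frac{1}{3} + i \sqrt{14}\right)\right)^{2} = \left(16 + \left(\frac{22}{3} + i \sqrt{14}\right)\right)^{2} = \left(\frac{70}{3} + i \sqrt{14}\right)^{2}$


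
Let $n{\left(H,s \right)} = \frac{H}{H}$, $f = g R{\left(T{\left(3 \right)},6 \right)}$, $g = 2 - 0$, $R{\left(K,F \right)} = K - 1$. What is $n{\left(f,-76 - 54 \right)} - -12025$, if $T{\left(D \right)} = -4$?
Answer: $12026$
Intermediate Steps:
$R{\left(K,F \right)} = -1 + K$
$g = 2$ ($g = 2 + 0 = 2$)
$f = -10$ ($f = 2 \left(-1 - 4\right) = 2 \left(-5\right) = -10$)
$n{\left(H,s \right)} = 1$
$n{\left(f,-76 - 54 \right)} - -12025 = 1 - -12025 = 1 + 12025 = 12026$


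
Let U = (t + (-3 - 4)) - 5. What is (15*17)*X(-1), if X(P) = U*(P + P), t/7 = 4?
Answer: -8160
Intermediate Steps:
t = 28 (t = 7*4 = 28)
U = 16 (U = (28 + (-3 - 4)) - 5 = (28 - 7) - 5 = 21 - 5 = 16)
X(P) = 32*P (X(P) = 16*(P + P) = 16*(2*P) = 32*P)
(15*17)*X(-1) = (15*17)*(32*(-1)) = 255*(-32) = -8160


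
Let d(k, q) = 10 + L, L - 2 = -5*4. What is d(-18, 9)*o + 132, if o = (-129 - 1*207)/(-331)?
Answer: 41004/331 ≈ 123.88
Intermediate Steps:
L = -18 (L = 2 - 5*4 = 2 - 20 = -18)
d(k, q) = -8 (d(k, q) = 10 - 18 = -8)
o = 336/331 (o = (-129 - 207)*(-1/331) = -336*(-1/331) = 336/331 ≈ 1.0151)
d(-18, 9)*o + 132 = -8*336/331 + 132 = -2688/331 + 132 = 41004/331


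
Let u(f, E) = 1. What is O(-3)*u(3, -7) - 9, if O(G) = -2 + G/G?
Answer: -10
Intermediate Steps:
O(G) = -1 (O(G) = -2 + 1 = -1)
O(-3)*u(3, -7) - 9 = -1*1 - 9 = -1 - 9 = -10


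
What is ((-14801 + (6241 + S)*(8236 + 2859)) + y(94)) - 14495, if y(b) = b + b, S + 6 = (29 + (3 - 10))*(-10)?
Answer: 66707317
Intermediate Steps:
S = -226 (S = -6 + (29 + (3 - 10))*(-10) = -6 + (29 - 7)*(-10) = -6 + 22*(-10) = -6 - 220 = -226)
y(b) = 2*b
((-14801 + (6241 + S)*(8236 + 2859)) + y(94)) - 14495 = ((-14801 + (6241 - 226)*(8236 + 2859)) + 2*94) - 14495 = ((-14801 + 6015*11095) + 188) - 14495 = ((-14801 + 66736425) + 188) - 14495 = (66721624 + 188) - 14495 = 66721812 - 14495 = 66707317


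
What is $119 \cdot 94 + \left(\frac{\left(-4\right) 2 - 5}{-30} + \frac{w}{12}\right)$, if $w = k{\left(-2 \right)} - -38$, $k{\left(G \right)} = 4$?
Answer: $\frac{167849}{15} \approx 11190.0$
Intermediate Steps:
$w = 42$ ($w = 4 - -38 = 4 + 38 = 42$)
$119 \cdot 94 + \left(\frac{\left(-4\right) 2 - 5}{-30} + \frac{w}{12}\right) = 119 \cdot 94 + \left(\frac{\left(-4\right) 2 - 5}{-30} + \frac{42}{12}\right) = 11186 + \left(\left(-8 - 5\right) \left(- \frac{1}{30}\right) + 42 \cdot \frac{1}{12}\right) = 11186 + \left(\left(-13\right) \left(- \frac{1}{30}\right) + \frac{7}{2}\right) = 11186 + \left(\frac{13}{30} + \frac{7}{2}\right) = 11186 + \frac{59}{15} = \frac{167849}{15}$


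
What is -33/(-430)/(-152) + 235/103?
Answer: 15356201/6732080 ≈ 2.2810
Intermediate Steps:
-33/(-430)/(-152) + 235/103 = -33*(-1/430)*(-1/152) + 235*(1/103) = (33/430)*(-1/152) + 235/103 = -33/65360 + 235/103 = 15356201/6732080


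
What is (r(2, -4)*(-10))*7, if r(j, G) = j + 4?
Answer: -420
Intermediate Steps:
r(j, G) = 4 + j
(r(2, -4)*(-10))*7 = ((4 + 2)*(-10))*7 = (6*(-10))*7 = -60*7 = -420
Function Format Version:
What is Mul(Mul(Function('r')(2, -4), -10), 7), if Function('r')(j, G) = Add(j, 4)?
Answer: -420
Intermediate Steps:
Function('r')(j, G) = Add(4, j)
Mul(Mul(Function('r')(2, -4), -10), 7) = Mul(Mul(Add(4, 2), -10), 7) = Mul(Mul(6, -10), 7) = Mul(-60, 7) = -420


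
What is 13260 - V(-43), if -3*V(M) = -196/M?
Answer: 1710736/129 ≈ 13262.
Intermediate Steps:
V(M) = 196/(3*M) (V(M) = -(-196)/(3*M) = 196/(3*M))
13260 - V(-43) = 13260 - 196/(3*(-43)) = 13260 - 196*(-1)/(3*43) = 13260 - 1*(-196/129) = 13260 + 196/129 = 1710736/129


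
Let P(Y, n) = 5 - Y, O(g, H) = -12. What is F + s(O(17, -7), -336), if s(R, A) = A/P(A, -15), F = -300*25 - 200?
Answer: -2626036/341 ≈ -7701.0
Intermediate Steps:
F = -7700 (F = -7500 - 200 = -7700)
s(R, A) = A/(5 - A)
F + s(O(17, -7), -336) = -7700 - 1*(-336)/(-5 - 336) = -7700 - 1*(-336)/(-341) = -7700 - 1*(-336)*(-1/341) = -7700 - 336/341 = -2626036/341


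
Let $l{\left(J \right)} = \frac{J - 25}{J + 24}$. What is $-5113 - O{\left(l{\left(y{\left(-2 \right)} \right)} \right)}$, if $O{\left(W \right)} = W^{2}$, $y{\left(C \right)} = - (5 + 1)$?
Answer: $- \frac{1657573}{324} \approx -5116.0$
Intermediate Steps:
$y{\left(C \right)} = -6$ ($y{\left(C \right)} = \left(-1\right) 6 = -6$)
$l{\left(J \right)} = \frac{-25 + J}{24 + J}$
$-5113 - O{\left(l{\left(y{\left(-2 \right)} \right)} \right)} = -5113 - \left(\frac{-25 - 6}{24 - 6}\right)^{2} = -5113 - \left(\frac{1}{18} \left(-31\right)\right)^{2} = -5113 - \left(- \frac{31}{18}\right)^{2} = -5113 - \frac{961}{324} = - \frac{1657573}{324}$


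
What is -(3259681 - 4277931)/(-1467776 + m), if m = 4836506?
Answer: 101825/336873 ≈ 0.30227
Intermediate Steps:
-(3259681 - 4277931)/(-1467776 + m) = -(3259681 - 4277931)/(-1467776 + 4836506) = -(-1018250)/3368730 = -1*(-101825/336873) = 101825/336873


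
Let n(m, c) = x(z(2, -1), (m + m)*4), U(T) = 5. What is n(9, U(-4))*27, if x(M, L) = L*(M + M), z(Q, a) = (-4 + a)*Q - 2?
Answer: -46656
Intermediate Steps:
z(Q, a) = -2 + Q*(-4 + a) (z(Q, a) = Q*(-4 + a) - 2 = -2 + Q*(-4 + a))
x(M, L) = 2*L*M (x(M, L) = L*(2*M) = 2*L*M)
n(m, c) = -192*m (n(m, c) = 2*((m + m)*4)*(-2 - 4*2 + 2*(-1)) = 2*((2*m)*4)*(-2 - 8 - 2) = 2*(8*m)*(-12) = -192*m)
n(9, U(-4))*27 = -192*9*27 = -1728*27 = -46656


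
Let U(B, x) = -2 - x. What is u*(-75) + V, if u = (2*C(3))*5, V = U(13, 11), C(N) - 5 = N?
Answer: -6013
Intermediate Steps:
C(N) = 5 + N
V = -13 (V = -2 - 1*11 = -2 - 11 = -13)
u = 80 (u = (2*(5 + 3))*5 = (2*8)*5 = 16*5 = 80)
u*(-75) + V = 80*(-75) - 13 = -6000 - 13 = -6013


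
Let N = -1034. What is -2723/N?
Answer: 2723/1034 ≈ 2.6335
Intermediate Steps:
-2723/N = -2723/(-1034) = -2723*(-1/1034) = 2723/1034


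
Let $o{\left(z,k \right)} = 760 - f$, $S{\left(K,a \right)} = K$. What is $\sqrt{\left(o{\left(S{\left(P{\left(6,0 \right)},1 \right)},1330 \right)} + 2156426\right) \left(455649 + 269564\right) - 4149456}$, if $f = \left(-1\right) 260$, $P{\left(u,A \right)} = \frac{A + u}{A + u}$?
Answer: $\sqrt{1564603736542} \approx 1.2508 \cdot 10^{6}$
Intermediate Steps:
$P{\left(u,A \right)} = 1$
$f = -260$
$o{\left(z,k \right)} = 1020$ ($o{\left(z,k \right)} = 760 - -260 = 760 + 260 = 1020$)
$\sqrt{\left(o{\left(S{\left(P{\left(6,0 \right)},1 \right)},1330 \right)} + 2156426\right) \left(455649 + 269564\right) - 4149456} = \sqrt{\left(1020 + 2156426\right) \left(455649 + 269564\right) - 4149456} = \sqrt{2157446 \cdot 725213 - 4149456} = \sqrt{1564607885998 - 4149456} = \sqrt{1564603736542}$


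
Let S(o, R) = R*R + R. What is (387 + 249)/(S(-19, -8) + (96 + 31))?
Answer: 212/61 ≈ 3.4754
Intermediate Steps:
S(o, R) = R + R² (S(o, R) = R² + R = R + R²)
(387 + 249)/(S(-19, -8) + (96 + 31)) = (387 + 249)/(-8*(1 - 8) + (96 + 31)) = 636/(-8*(-7) + 127) = 636/(56 + 127) = 636/183 = 636*(1/183) = 212/61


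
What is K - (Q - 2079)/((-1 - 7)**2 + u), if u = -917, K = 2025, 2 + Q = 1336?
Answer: 1726580/853 ≈ 2024.1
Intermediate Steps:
Q = 1334 (Q = -2 + 1336 = 1334)
K - (Q - 2079)/((-1 - 7)**2 + u) = 2025 - (1334 - 2079)/((-1 - 7)**2 - 917) = 2025 - (-745)/((-8)**2 - 917) = 2025 - (-745)/(64 - 917) = 2025 - (-745)/(-853) = 2025 - (-745)*(-1)/853 = 2025 - 1*745/853 = 2025 - 745/853 = 1726580/853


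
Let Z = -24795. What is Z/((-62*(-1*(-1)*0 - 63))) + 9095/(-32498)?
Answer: -23369805/3526033 ≈ -6.6278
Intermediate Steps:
Z/((-62*(-1*(-1)*0 - 63))) + 9095/(-32498) = -24795*(-1/(62*(-1*(-1)*0 - 63))) + 9095/(-32498) = -24795*(-1/(62*(1*0 - 63))) + 9095*(-1/32498) = -24795*(-1/(62*(0 - 63))) - 9095/32498 = -24795/((-62*(-63))) - 9095/32498 = -24795/3906 - 9095/32498 = -24795*1/3906 - 9095/32498 = -2755/434 - 9095/32498 = -23369805/3526033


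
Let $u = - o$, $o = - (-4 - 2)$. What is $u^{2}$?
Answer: $36$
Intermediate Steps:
$o = 6$ ($o = \left(-1\right) \left(-6\right) = 6$)
$u = -6$ ($u = \left(-1\right) 6 = -6$)
$u^{2} = \left(-6\right)^{2} = 36$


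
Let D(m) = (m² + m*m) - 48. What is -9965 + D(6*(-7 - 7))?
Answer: 4099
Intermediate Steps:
D(m) = -48 + 2*m² (D(m) = (m² + m²) - 48 = 2*m² - 48 = -48 + 2*m²)
-9965 + D(6*(-7 - 7)) = -9965 + (-48 + 2*(6*(-7 - 7))²) = -9965 + (-48 + 2*(6*(-14))²) = -9965 + (-48 + 2*(-84)²) = -9965 + (-48 + 2*7056) = -9965 + (-48 + 14112) = -9965 + 14064 = 4099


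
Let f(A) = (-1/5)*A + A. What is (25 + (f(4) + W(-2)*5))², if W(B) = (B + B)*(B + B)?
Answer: 292681/25 ≈ 11707.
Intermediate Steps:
W(B) = 4*B² (W(B) = (2*B)*(2*B) = 4*B²)
f(A) = 4*A/5 (f(A) = (-1*⅕)*A + A = -A/5 + A = 4*A/5)
(25 + (f(4) + W(-2)*5))² = (25 + ((⅘)*4 + (4*(-2)²)*5))² = (25 + (16/5 + (4*4)*5))² = (25 + (16/5 + 16*5))² = (25 + (16/5 + 80))² = (25 + 416/5)² = (541/5)² = 292681/25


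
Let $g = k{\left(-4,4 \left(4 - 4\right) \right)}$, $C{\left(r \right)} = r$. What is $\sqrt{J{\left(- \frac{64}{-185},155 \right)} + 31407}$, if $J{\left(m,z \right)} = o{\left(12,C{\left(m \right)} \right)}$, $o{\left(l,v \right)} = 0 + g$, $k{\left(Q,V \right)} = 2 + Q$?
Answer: $\sqrt{31405} \approx 177.21$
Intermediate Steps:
$g = -2$ ($g = 2 - 4 = -2$)
$o{\left(l,v \right)} = -2$ ($o{\left(l,v \right)} = 0 - 2 = -2$)
$J{\left(m,z \right)} = -2$
$\sqrt{J{\left(- \frac{64}{-185},155 \right)} + 31407} = \sqrt{-2 + 31407} = \sqrt{31405}$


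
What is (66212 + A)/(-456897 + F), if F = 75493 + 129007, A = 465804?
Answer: -532016/252397 ≈ -2.1079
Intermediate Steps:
F = 204500
(66212 + A)/(-456897 + F) = (66212 + 465804)/(-456897 + 204500) = 532016/(-252397) = 532016*(-1/252397) = -532016/252397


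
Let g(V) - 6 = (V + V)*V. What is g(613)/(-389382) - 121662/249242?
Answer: -8381761519/3466083873 ≈ -2.4182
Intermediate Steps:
g(V) = 6 + 2*V² (g(V) = 6 + (V + V)*V = 6 + (2*V)*V = 6 + 2*V²)
g(613)/(-389382) - 121662/249242 = (6 + 2*613²)/(-389382) - 121662/249242 = (6 + 2*375769)*(-1/389382) - 121662*1/249242 = (6 + 751538)*(-1/389382) - 60831/124621 = 751544*(-1/389382) - 60831/124621 = -375772/194691 - 60831/124621 = -8381761519/3466083873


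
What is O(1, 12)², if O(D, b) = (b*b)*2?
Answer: 82944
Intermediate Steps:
O(D, b) = 2*b² (O(D, b) = b²*2 = 2*b²)
O(1, 12)² = (2*12²)² = (2*144)² = 288² = 82944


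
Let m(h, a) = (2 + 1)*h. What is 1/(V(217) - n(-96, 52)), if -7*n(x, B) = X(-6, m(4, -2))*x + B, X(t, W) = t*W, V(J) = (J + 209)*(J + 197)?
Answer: 7/1241512 ≈ 5.6383e-6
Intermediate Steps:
m(h, a) = 3*h
V(J) = (197 + J)*(209 + J) (V(J) = (209 + J)*(197 + J) = (197 + J)*(209 + J))
X(t, W) = W*t
n(x, B) = -B/7 + 72*x/7 (n(x, B) = -(((3*4)*(-6))*x + B)/7 = -((12*(-6))*x + B)/7 = -(-72*x + B)/7 = -(B - 72*x)/7 = -B/7 + 72*x/7)
1/(V(217) - n(-96, 52)) = 1/((41173 + 217² + 406*217) - (-⅐*52 + (72/7)*(-96))) = 1/((41173 + 47089 + 88102) - (-52/7 - 6912/7)) = 1/(176364 - 1*(-6964/7)) = 1/(176364 + 6964/7) = 1/(1241512/7) = 7/1241512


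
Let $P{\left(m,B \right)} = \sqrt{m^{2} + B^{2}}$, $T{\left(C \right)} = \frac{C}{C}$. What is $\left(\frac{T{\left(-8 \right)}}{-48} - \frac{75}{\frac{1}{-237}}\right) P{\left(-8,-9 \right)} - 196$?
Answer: $-196 + \frac{853199 \sqrt{145}}{48} \approx 2.1384 \cdot 10^{5}$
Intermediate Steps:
$T{\left(C \right)} = 1$
$P{\left(m,B \right)} = \sqrt{B^{2} + m^{2}}$
$\left(\frac{T{\left(-8 \right)}}{-48} - \frac{75}{\frac{1}{-237}}\right) P{\left(-8,-9 \right)} - 196 = \left(1 \frac{1}{-48} - \frac{75}{\frac{1}{-237}}\right) \sqrt{\left(-9\right)^{2} + \left(-8\right)^{2}} - 196 = \left(1 \left(- \frac{1}{48}\right) - \frac{75}{- \frac{1}{237}}\right) \sqrt{81 + 64} - 196 = \left(- \frac{1}{48} - -17775\right) \sqrt{145} - 196 = \left(- \frac{1}{48} + 17775\right) \sqrt{145} - 196 = \frac{853199 \sqrt{145}}{48} - 196 = -196 + \frac{853199 \sqrt{145}}{48}$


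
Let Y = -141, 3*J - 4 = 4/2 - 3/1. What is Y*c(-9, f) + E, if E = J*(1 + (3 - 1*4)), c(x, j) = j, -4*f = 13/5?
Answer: 1833/20 ≈ 91.650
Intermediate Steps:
J = 1 (J = 4/3 + (4/2 - 3/1)/3 = 4/3 + (4*(1/2) - 3*1)/3 = 4/3 + (2 - 3)/3 = 4/3 + (1/3)*(-1) = 4/3 - 1/3 = 1)
f = -13/20 (f = -13/(4*5) = -1/4*13/5 = -13/20 ≈ -0.65000)
E = 0 (E = 1*(1 + (3 - 1*4)) = 1*(1 + (3 - 4)) = 1*(1 - 1) = 1*0 = 0)
Y*c(-9, f) + E = -141*(-13/20) + 0 = 1833/20 + 0 = 1833/20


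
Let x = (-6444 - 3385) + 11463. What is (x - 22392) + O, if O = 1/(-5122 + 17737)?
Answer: -261862169/12615 ≈ -20758.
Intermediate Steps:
O = 1/12615 ≈ 7.9271e-5
x = 1634 (x = -9829 + 11463 = 1634)
(x - 22392) + O = (1634 - 22392) + 1/12615 = -20758 + 1/12615 = -261862169/12615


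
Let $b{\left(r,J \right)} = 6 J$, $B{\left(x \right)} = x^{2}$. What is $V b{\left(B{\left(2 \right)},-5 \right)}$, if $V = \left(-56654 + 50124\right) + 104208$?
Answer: $-2930340$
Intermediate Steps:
$V = 97678$ ($V = -6530 + 104208 = 97678$)
$V b{\left(B{\left(2 \right)},-5 \right)} = 97678 \cdot 6 \left(-5\right) = 97678 \left(-30\right) = -2930340$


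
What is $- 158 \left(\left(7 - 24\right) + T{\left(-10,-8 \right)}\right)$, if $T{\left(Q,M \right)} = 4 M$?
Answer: $7742$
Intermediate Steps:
$- 158 \left(\left(7 - 24\right) + T{\left(-10,-8 \right)}\right) = - 158 \left(\left(7 - 24\right) + 4 \left(-8\right)\right) = - 158 \left(\left(7 - 24\right) - 32\right) = - 158 \left(-17 - 32\right) = \left(-158\right) \left(-49\right) = 7742$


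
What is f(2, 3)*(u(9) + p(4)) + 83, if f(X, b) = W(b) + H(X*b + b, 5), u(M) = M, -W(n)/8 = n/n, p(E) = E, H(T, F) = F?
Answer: 44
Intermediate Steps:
W(n) = -8 (W(n) = -8*n/n = -8*1 = -8)
f(X, b) = -3 (f(X, b) = -8 + 5 = -3)
f(2, 3)*(u(9) + p(4)) + 83 = -3*(9 + 4) + 83 = -3*13 + 83 = -39 + 83 = 44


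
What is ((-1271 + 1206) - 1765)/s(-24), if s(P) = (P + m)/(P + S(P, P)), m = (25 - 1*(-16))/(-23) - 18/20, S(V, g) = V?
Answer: -20203200/6137 ≈ -3292.0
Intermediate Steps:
m = -617/230 (m = (25 + 16)*(-1/23) - 18*1/20 = 41*(-1/23) - 9/10 = -41/23 - 9/10 = -617/230 ≈ -2.6826)
s(P) = (-617/230 + P)/(2*P) (s(P) = (P - 617/230)/(P + P) = (-617/230 + P)/((2*P)) = (-617/230 + P)*(1/(2*P)) = (-617/230 + P)/(2*P))
((-1271 + 1206) - 1765)/s(-24) = ((-1271 + 1206) - 1765)/(((1/460)*(-617 + 230*(-24))/(-24))) = (-65 - 1765)/(((1/460)*(-1/24)*(-617 - 5520))) = -1830/((1/460)*(-1/24)*(-6137)) = -1830/6137/11040 = -1830*11040/6137 = -20203200/6137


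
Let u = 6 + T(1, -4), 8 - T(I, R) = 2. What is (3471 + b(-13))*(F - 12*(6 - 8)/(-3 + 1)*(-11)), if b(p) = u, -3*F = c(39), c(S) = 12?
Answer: 445824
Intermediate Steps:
F = -4 (F = -⅓*12 = -4)
T(I, R) = 6 (T(I, R) = 8 - 1*2 = 8 - 2 = 6)
u = 12 (u = 6 + 6 = 12)
b(p) = 12
(3471 + b(-13))*(F - 12*(6 - 8)/(-3 + 1)*(-11)) = (3471 + 12)*(-4 - 12*(6 - 8)/(-3 + 1)*(-11)) = 3483*(-4 - (-24)/(-2)*(-11)) = 3483*(-4 - (-24)*(-1)/2*(-11)) = 3483*(-4 - 12*1*(-11)) = 3483*(-4 - 12*(-11)) = 3483*(-4 + 132) = 3483*128 = 445824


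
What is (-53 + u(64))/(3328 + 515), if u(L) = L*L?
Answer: 4043/3843 ≈ 1.0520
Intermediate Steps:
u(L) = L²
(-53 + u(64))/(3328 + 515) = (-53 + 64²)/(3328 + 515) = (-53 + 4096)/3843 = 4043*(1/3843) = 4043/3843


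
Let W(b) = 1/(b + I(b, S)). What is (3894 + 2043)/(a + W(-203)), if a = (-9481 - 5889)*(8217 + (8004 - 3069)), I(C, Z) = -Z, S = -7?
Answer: -1163652/39620663041 ≈ -2.9370e-5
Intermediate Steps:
a = -202146240 (a = -15370*(8217 + 4935) = -15370*13152 = -202146240)
W(b) = 1/(7 + b) (W(b) = 1/(b - 1*(-7)) = 1/(b + 7) = 1/(7 + b))
(3894 + 2043)/(a + W(-203)) = (3894 + 2043)/(-202146240 + 1/(7 - 203)) = 5937/(-202146240 + 1/(-196)) = 5937/(-202146240 - 1/196) = 5937/(-39620663041/196) = 5937*(-196/39620663041) = -1163652/39620663041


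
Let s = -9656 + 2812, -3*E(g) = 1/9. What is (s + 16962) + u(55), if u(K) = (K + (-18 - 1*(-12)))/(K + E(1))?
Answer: 2145205/212 ≈ 10119.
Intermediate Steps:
E(g) = -1/27 (E(g) = -⅓/9 = -⅓*⅑ = -1/27)
s = -6844
u(K) = (-6 + K)/(-1/27 + K) (u(K) = (K + (-18 - 1*(-12)))/(K - 1/27) = (K + (-18 + 12))/(-1/27 + K) = (K - 6)/(-1/27 + K) = (-6 + K)/(-1/27 + K))
(s + 16962) + u(55) = (-6844 + 16962) + 27*(-6 + 55)/(-1 + 27*55) = 10118 + 27*49/(-1 + 1485) = 10118 + 27*49/1484 = 10118 + 27*(1/1484)*49 = 10118 + 189/212 = 2145205/212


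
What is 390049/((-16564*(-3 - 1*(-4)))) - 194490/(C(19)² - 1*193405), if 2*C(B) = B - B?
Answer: -14443178897/640712084 ≈ -22.542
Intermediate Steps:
C(B) = 0 (C(B) = (B - B)/2 = (½)*0 = 0)
390049/((-16564*(-3 - 1*(-4)))) - 194490/(C(19)² - 1*193405) = 390049/((-16564*(-3 - 1*(-4)))) - 194490/(0² - 1*193405) = 390049/((-16564*(-3 + 4))) - 194490/(0 - 193405) = 390049/((-16564*1)) - 194490/(-193405) = 390049/(-16564) - 194490*(-1/193405) = 390049*(-1/16564) + 38898/38681 = -390049/16564 + 38898/38681 = -14443178897/640712084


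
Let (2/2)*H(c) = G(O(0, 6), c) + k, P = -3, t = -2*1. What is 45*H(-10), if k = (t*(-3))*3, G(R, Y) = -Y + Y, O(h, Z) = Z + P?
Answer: 810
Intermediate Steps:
t = -2
O(h, Z) = -3 + Z (O(h, Z) = Z - 3 = -3 + Z)
G(R, Y) = 0
k = 18 (k = -2*(-3)*3 = 6*3 = 18)
H(c) = 18 (H(c) = 0 + 18 = 18)
45*H(-10) = 45*18 = 810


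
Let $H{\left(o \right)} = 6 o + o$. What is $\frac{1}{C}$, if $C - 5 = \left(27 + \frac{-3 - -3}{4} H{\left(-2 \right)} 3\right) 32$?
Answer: $\frac{1}{869} \approx 0.0011507$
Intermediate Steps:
$H{\left(o \right)} = 7 o$
$C = 869$ ($C = 5 + \left(27 + \frac{-3 - -3}{4} \cdot 7 \left(-2\right) 3\right) 32 = 5 + \left(27 + \left(-3 + 3\right) \frac{1}{4} \left(-14\right) 3\right) 32 = 5 + \left(27 + 0 \cdot \frac{1}{4} \left(-14\right) 3\right) 32 = 5 + \left(27 + 0 \left(-14\right) 3\right) 32 = 5 + \left(27 + 0 \cdot 3\right) 32 = 5 + \left(27 + 0\right) 32 = 5 + 27 \cdot 32 = 5 + 864 = 869$)
$\frac{1}{C} = \frac{1}{869}$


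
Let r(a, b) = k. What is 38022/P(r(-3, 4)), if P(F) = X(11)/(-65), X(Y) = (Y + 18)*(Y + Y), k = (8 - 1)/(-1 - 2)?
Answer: -1235715/319 ≈ -3873.7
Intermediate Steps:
k = -7/3 (k = 7/(-3) = 7*(-⅓) = -7/3 ≈ -2.3333)
X(Y) = 2*Y*(18 + Y) (X(Y) = (18 + Y)*(2*Y) = 2*Y*(18 + Y))
r(a, b) = -7/3
P(F) = -638/65 (P(F) = (2*11*(18 + 11))/(-65) = (2*11*29)*(-1/65) = 638*(-1/65) = -638/65)
38022/P(r(-3, 4)) = 38022/(-638/65) = 38022*(-65/638) = -1235715/319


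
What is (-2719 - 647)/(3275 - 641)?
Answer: -561/439 ≈ -1.2779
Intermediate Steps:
(-2719 - 647)/(3275 - 641) = -3366/2634 = -3366*1/2634 = -561/439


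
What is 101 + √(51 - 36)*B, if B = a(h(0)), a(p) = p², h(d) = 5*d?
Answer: 101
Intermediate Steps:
B = 0 (B = (5*0)² = 0² = 0)
101 + √(51 - 36)*B = 101 + √(51 - 36)*0 = 101 + √15*0 = 101 + 0 = 101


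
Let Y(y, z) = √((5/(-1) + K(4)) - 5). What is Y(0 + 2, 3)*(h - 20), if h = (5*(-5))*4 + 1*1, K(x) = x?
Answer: -119*I*√6 ≈ -291.49*I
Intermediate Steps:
Y(y, z) = I*√6 (Y(y, z) = √((5/(-1) + 4) - 5) = √((5*(-1) + 4) - 5) = √((-5 + 4) - 5) = √(-1 - 5) = √(-6) = I*√6)
h = -99 (h = -25*4 + 1 = -100 + 1 = -99)
Y(0 + 2, 3)*(h - 20) = (I*√6)*(-99 - 20) = (I*√6)*(-119) = -119*I*√6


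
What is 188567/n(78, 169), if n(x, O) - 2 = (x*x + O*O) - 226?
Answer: 188567/34421 ≈ 5.4783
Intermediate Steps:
n(x, O) = -224 + O² + x² (n(x, O) = 2 + ((x*x + O*O) - 226) = 2 + ((x² + O²) - 226) = 2 + ((O² + x²) - 226) = 2 + (-226 + O² + x²) = -224 + O² + x²)
188567/n(78, 169) = 188567/(-224 + 169² + 78²) = 188567/(-224 + 28561 + 6084) = 188567/34421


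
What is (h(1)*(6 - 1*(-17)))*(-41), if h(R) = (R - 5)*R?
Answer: 3772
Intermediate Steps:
h(R) = R*(-5 + R) (h(R) = (-5 + R)*R = R*(-5 + R))
(h(1)*(6 - 1*(-17)))*(-41) = ((1*(-5 + 1))*(6 - 1*(-17)))*(-41) = ((1*(-4))*(6 + 17))*(-41) = -4*23*(-41) = -92*(-41) = 3772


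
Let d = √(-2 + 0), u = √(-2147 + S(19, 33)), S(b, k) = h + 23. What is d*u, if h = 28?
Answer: -4*√262 ≈ -64.746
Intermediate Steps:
S(b, k) = 51 (S(b, k) = 28 + 23 = 51)
u = 4*I*√131 (u = √(-2147 + 51) = √(-2096) = 4*I*√131 ≈ 45.782*I)
d = I*√2 (d = √(-2) = I*√2 ≈ 1.4142*I)
d*u = (I*√2)*(4*I*√131) = -4*√262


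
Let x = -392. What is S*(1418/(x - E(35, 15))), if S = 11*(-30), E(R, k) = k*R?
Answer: 467940/917 ≈ 510.29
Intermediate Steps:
E(R, k) = R*k
S = -330
S*(1418/(x - E(35, 15))) = -467940/(-392 - 35*15) = -467940/(-392 - 1*525) = -467940/(-392 - 525) = -467940/(-917) = -467940*(-1)/917 = -330*(-1418/917) = 467940/917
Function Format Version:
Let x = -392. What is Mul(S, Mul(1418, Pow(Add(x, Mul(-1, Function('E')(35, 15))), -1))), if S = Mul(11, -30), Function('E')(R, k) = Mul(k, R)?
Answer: Rational(467940, 917) ≈ 510.29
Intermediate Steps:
Function('E')(R, k) = Mul(R, k)
S = -330
Mul(S, Mul(1418, Pow(Add(x, Mul(-1, Function('E')(35, 15))), -1))) = Mul(-330, Mul(1418, Pow(Add(-392, Mul(-1, Mul(35, 15))), -1))) = Mul(-330, Mul(1418, Pow(Add(-392, Mul(-1, 525)), -1))) = Mul(-330, Mul(1418, Pow(Add(-392, -525), -1))) = Mul(-330, Mul(1418, Pow(-917, -1))) = Mul(-330, Mul(1418, Rational(-1, 917))) = Mul(-330, Rational(-1418, 917)) = Rational(467940, 917)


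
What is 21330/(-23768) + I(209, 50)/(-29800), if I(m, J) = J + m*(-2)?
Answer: -39180461/44267900 ≈ -0.88508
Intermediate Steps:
I(m, J) = J - 2*m
21330/(-23768) + I(209, 50)/(-29800) = 21330/(-23768) + (50 - 2*209)/(-29800) = 21330*(-1/23768) + (50 - 418)*(-1/29800) = -10665/11884 - 368*(-1/29800) = -10665/11884 + 46/3725 = -39180461/44267900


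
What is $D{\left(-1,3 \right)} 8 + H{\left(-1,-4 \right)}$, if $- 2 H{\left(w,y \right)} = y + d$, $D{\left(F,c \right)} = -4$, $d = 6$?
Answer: $-33$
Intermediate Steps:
$H{\left(w,y \right)} = -3 - \frac{y}{2}$ ($H{\left(w,y \right)} = - \frac{y + 6}{2} = - \frac{6 + y}{2} = -3 - \frac{y}{2}$)
$D{\left(-1,3 \right)} 8 + H{\left(-1,-4 \right)} = \left(-4\right) 8 - 1 = -32 + \left(-3 + 2\right) = -32 - 1 = -33$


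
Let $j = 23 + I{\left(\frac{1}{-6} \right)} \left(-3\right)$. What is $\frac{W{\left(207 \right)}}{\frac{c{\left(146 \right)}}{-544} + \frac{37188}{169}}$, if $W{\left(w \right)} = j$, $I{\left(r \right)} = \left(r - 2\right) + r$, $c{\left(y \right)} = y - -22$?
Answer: $\frac{22984}{168349} \approx 0.13653$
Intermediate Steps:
$c{\left(y \right)} = 22 + y$ ($c{\left(y \right)} = y + 22 = 22 + y$)
$I{\left(r \right)} = -2 + 2 r$ ($I{\left(r \right)} = \left(-2 + r\right) + r = -2 + 2 r$)
$j = 30$ ($j = 23 + \left(-2 + \frac{2}{-6}\right) \left(-3\right) = 23 + \left(-2 + 2 \left(- \frac{1}{6}\right)\right) \left(-3\right) = 23 + \left(-2 - \frac{1}{3}\right) \left(-3\right) = 23 - -7 = 23 + 7 = 30$)
$W{\left(w \right)} = 30$
$\frac{W{\left(207 \right)}}{\frac{c{\left(146 \right)}}{-544} + \frac{37188}{169}} = \frac{30}{\frac{22 + 146}{-544} + \frac{37188}{169}} = \frac{30}{168 \left(- \frac{1}{544}\right) + 37188 \cdot \frac{1}{169}} = \frac{30}{- \frac{21}{68} + \frac{37188}{169}} = \frac{30}{\frac{2525235}{11492}} = 30 \cdot \frac{11492}{2525235} = \frac{22984}{168349}$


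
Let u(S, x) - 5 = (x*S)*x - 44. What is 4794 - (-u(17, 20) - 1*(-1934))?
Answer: 9621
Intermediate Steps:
u(S, x) = -39 + S*x**2 (u(S, x) = 5 + ((x*S)*x - 44) = 5 + ((S*x)*x - 44) = 5 + (S*x**2 - 44) = 5 + (-44 + S*x**2) = -39 + S*x**2)
4794 - (-u(17, 20) - 1*(-1934)) = 4794 - (-(-39 + 17*20**2) - 1*(-1934)) = 4794 - (-(-39 + 17*400) + 1934) = 4794 - (-(-39 + 6800) + 1934) = 4794 - (-1*6761 + 1934) = 4794 - (-6761 + 1934) = 4794 - 1*(-4827) = 4794 + 4827 = 9621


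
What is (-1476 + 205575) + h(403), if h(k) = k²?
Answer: 366508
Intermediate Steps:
(-1476 + 205575) + h(403) = (-1476 + 205575) + 403² = 204099 + 162409 = 366508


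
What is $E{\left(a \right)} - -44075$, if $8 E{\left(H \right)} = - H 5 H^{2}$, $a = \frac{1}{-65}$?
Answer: $\frac{19366555001}{439400} \approx 44075.0$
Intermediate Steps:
$a = - \frac{1}{65} \approx -0.015385$
$E{\left(H \right)} = - \frac{5 H^{3}}{8}$ ($E{\left(H \right)} = \frac{- H 5 H^{2}}{8} = \frac{- 5 H H^{2}}{8} = \frac{\left(-5\right) H^{3}}{8} = - \frac{5 H^{3}}{8}$)
$E{\left(a \right)} - -44075 = - \frac{5 \left(- \frac{1}{65}\right)^{3}}{8} - -44075 = \left(- \frac{5}{8}\right) \left(- \frac{1}{274625}\right) + 44075 = \frac{1}{439400} + 44075 = \frac{19366555001}{439400}$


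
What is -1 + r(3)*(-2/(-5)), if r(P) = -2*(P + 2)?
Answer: -5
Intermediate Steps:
r(P) = -4 - 2*P (r(P) = -2*(2 + P) = -4 - 2*P)
-1 + r(3)*(-2/(-5)) = -1 + (-4 - 2*3)*(-2/(-5)) = -1 + (-4 - 6)*(-2*(-⅕)) = -1 - 10*⅖ = -1 - 4 = -5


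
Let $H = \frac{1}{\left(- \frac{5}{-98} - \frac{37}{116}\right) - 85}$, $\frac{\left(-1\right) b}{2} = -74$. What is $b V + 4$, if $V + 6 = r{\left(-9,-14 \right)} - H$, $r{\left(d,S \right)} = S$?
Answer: $- \frac{38697908}{13099} \approx -2954.3$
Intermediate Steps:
$b = 148$ ($b = \left(-2\right) \left(-74\right) = 148$)
$H = - \frac{5684}{484663}$ ($H = \frac{1}{\left(\left(-5\right) \left(- \frac{1}{98}\right) - \frac{37}{116}\right) - 85} = \frac{1}{\left(\frac{5}{98} - \frac{37}{116}\right) - 85} = \frac{1}{- \frac{1523}{5684} - 85} = \frac{1}{- \frac{484663}{5684}} = - \frac{5684}{484663} \approx -0.011728$)
$V = - \frac{9687576}{484663}$ ($V = -6 - \frac{6779598}{484663} = - \frac{9687576}{484663} \approx -19.988$)
$b V + 4 = 148 \left(- \frac{9687576}{484663}\right) + 4 = - \frac{38750304}{13099} + 4 = - \frac{38697908}{13099}$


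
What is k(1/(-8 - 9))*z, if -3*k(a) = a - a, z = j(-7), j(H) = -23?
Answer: 0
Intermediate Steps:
z = -23
k(a) = 0 (k(a) = -(a - a)/3 = -⅓*0 = 0)
k(1/(-8 - 9))*z = 0*(-23) = 0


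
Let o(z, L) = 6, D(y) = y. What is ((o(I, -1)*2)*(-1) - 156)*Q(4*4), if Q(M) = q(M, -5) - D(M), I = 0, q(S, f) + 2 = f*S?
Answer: 16464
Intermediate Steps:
q(S, f) = -2 + S*f (q(S, f) = -2 + f*S = -2 + S*f)
Q(M) = -2 - 6*M (Q(M) = (-2 + M*(-5)) - M = (-2 - 5*M) - M = -2 - 6*M)
((o(I, -1)*2)*(-1) - 156)*Q(4*4) = ((6*2)*(-1) - 156)*(-2 - 24*4) = (12*(-1) - 156)*(-2 - 6*16) = (-12 - 156)*(-2 - 96) = -168*(-98) = 16464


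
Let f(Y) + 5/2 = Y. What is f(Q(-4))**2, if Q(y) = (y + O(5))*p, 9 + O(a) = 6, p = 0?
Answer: 25/4 ≈ 6.2500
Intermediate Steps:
O(a) = -3 (O(a) = -9 + 6 = -3)
Q(y) = 0 (Q(y) = (y - 3)*0 = (-3 + y)*0 = 0)
f(Y) = -5/2 + Y
f(Q(-4))**2 = (-5/2 + 0)**2 = (-5/2)**2 = 25/4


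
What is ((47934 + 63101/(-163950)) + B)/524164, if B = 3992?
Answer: 8513204599/85936687800 ≈ 0.099064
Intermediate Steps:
((47934 + 63101/(-163950)) + B)/524164 = ((47934 + 63101/(-163950)) + 3992)/524164 = ((47934 + 63101*(-1/163950)) + 3992)*(1/524164) = ((47934 - 63101/163950) + 3992)*(1/524164) = (7858716199/163950 + 3992)*(1/524164) = (8513204599/163950)*(1/524164) = 8513204599/85936687800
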